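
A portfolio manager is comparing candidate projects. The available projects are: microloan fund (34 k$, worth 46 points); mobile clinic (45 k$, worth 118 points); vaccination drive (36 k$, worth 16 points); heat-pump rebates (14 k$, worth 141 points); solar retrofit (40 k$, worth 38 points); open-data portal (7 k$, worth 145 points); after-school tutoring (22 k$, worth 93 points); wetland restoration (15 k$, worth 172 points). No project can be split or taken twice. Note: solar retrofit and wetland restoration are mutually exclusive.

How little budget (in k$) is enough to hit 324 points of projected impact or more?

Look for the lowest-budget combination reaching 324.
heat-pump rebates + open-data portal + wetland restoration: 458 projected impact at 36 k$.
No combination under 36 k$ hits 324.

36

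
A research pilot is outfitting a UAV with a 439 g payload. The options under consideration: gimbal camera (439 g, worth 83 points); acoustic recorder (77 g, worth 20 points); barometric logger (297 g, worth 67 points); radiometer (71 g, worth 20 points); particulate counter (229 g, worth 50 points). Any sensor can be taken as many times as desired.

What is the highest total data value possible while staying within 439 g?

120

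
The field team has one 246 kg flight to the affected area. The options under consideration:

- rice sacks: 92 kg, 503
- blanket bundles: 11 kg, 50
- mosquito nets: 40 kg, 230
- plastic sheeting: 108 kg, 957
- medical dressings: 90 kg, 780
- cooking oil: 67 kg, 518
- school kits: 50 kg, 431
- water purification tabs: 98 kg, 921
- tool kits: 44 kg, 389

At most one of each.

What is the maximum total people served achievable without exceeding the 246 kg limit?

2140

By people served per kg: water purification tabs 9.40, plastic sheeting 8.86, tool kits 8.84 lead.
Taking the top-ratio supplies first gives mosquito nets + plastic sheeting + water purification tabs for 2108 (246 kg).
A better packing is blanket bundles + medical dressings + water purification tabs + tool kits: 243 kg, total 2140.
The spare 3 kg is too small for any remaining supply, and no exchange beats 2140.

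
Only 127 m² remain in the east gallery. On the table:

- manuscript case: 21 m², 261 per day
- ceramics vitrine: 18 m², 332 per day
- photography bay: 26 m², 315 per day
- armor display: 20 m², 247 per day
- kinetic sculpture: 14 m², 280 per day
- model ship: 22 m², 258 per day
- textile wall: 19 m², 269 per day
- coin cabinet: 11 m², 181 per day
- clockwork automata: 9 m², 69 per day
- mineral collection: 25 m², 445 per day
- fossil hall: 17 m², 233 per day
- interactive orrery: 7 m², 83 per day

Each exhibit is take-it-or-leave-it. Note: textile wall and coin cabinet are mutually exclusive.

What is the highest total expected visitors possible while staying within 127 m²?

1979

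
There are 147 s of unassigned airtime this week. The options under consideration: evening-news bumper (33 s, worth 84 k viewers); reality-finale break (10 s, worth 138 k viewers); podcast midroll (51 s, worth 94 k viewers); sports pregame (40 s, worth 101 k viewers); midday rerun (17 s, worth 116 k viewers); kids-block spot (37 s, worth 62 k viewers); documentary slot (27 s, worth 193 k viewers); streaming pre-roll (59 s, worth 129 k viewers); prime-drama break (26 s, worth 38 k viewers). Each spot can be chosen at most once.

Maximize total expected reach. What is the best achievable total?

Ranking by ratio (expected reach/s): reality-finale break 13.80, documentary slot 7.15, midday rerun 6.82, evening-news bumper 2.55.
Greedy by ratio would take evening-news bumper + reality-finale break + sports pregame + midday rerun + documentary slot: 127 s used, total 632.
Dropping sports pregame frees 40 s; slotting in streaming pre-roll (59 s) lifts the total to 660 at 146 s.
The spare 1 s is too small for any remaining spot, and no exchange beats 660.

660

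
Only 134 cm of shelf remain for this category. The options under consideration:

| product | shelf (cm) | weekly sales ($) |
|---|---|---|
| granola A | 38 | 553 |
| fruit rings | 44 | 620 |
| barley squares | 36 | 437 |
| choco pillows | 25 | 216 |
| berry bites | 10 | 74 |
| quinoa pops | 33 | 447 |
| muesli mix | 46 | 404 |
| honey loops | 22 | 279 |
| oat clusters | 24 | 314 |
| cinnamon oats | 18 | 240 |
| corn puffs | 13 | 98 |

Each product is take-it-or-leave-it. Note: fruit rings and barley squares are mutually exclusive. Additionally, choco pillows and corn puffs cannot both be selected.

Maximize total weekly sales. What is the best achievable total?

1860

Taking granola A + fruit rings + quinoa pops + cinnamon oats: 133 cm used, 1860 in weekly sales.
Runner-up granola A + fruit rings + berry bites + oat clusters + cinnamon oats tops out at 1801.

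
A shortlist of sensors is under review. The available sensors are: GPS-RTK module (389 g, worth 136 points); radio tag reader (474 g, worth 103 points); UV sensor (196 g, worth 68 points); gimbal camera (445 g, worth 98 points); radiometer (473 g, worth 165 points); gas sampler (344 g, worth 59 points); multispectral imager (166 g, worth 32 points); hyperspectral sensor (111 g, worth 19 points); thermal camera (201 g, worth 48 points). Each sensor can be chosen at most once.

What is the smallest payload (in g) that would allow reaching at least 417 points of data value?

1259

Look for the lowest-payload combination reaching 417.
Taking GPS-RTK module + UV sensor + radiometer + thermal camera gives 417 (≥ 417) for 1259 g.
No combination under 1259 g hits 417.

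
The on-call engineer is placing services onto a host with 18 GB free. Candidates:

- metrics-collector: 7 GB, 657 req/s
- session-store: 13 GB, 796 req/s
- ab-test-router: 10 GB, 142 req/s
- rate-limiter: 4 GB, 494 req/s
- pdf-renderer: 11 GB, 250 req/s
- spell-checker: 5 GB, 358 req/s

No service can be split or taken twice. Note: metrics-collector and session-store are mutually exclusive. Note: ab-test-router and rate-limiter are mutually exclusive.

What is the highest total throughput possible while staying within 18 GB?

1509

The ratio ordering already packs tightly: metrics-collector + rate-limiter + spell-checker, 16 GB, 1509.
An exhaustive check of the 64 subsets confirms 1509.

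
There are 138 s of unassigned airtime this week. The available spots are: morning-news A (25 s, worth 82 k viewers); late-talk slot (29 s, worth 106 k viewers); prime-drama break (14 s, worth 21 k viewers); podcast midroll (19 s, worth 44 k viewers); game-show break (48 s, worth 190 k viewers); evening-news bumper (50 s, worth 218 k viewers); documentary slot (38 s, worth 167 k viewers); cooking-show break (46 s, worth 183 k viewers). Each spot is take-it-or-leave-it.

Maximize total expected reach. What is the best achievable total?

575

By expected reach per s: documentary slot 4.39, evening-news bumper 4.36, cooking-show break 3.98 lead.
Taking the top-ratio spots first gives evening-news bumper + documentary slot + cooking-show break for 568 (134 s).
Replace cooking-show break with game-show break: the trade gains 7 net, giving 575 at 136 s.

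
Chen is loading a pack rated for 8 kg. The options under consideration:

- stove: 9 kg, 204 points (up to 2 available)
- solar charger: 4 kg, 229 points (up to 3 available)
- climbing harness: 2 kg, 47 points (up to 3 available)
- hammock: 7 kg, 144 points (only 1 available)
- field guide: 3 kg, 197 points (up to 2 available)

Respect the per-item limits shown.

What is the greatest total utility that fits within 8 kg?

Density check — field guide 65.67, solar charger 57.25, climbing harness 23.50 are the best per kg.
A density-first pass picks climbing harness + 2×field guide — 441 at 8 kg.
Replace climbing harness and 2×field guide with 2×solar charger: the trade gains 17 net, giving 458 at 8 kg.
That's the maximum — no swap from here does better than 458.

458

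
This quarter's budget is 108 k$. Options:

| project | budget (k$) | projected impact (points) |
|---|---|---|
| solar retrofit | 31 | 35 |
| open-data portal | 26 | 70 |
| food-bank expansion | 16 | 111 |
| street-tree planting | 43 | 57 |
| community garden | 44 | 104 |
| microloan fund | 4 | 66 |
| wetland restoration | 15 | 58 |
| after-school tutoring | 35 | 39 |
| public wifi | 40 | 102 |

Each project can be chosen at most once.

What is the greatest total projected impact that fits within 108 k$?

409

Ranking by ratio (projected impact/k$): microloan fund 16.50, food-bank expansion 6.94, wetland restoration 3.87.
The ratio heuristic lands on open-data portal + food-bank expansion + microloan fund + wetland restoration + public wifi (407) but leaves 7 k$ idle.
Replace public wifi with community garden: the trade gains 2 net, giving 409 at 105 k$.
Runner-up open-data portal + food-bank expansion + microloan fund + wetland restoration + public wifi tops out at 407.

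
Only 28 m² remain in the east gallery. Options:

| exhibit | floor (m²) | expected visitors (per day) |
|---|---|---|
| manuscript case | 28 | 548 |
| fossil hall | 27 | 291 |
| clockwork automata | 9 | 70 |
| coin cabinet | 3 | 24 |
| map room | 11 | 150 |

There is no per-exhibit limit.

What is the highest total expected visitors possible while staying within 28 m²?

548

The ratio ordering already packs tightly: manuscript case, 28 m², 548.
That's the maximum — no swap from here does better than 548.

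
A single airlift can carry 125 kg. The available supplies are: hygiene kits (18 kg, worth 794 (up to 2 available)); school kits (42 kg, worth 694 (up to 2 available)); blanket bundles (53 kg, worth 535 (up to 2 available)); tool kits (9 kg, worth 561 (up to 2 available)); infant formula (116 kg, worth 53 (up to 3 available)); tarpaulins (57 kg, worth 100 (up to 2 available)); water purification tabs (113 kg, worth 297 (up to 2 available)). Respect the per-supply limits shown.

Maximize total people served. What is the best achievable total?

3404

The ratio ordering already packs tightly: 2×hygiene kits + school kits + 2×tool kits, 96 kg, 3404.
That's the maximum — no swap from here does better than 3404.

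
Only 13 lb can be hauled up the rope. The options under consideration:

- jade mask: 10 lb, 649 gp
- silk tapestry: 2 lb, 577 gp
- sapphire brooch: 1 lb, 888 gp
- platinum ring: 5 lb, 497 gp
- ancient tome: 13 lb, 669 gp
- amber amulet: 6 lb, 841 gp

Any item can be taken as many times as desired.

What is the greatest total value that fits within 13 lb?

Best packing: 13×sapphire brooch — 13 lb, 11544 total.

11544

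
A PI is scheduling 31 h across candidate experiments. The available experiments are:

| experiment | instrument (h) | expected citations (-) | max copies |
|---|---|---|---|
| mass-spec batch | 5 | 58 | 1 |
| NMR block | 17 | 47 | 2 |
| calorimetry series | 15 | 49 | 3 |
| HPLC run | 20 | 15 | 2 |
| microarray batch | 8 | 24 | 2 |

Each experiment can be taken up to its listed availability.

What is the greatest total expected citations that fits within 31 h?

131

Ranking by ratio (expected citations/h): mass-spec batch 11.60, calorimetry series 3.27, microarray batch 3.00, NMR block 2.76.
The ratio ordering already packs tightly: mass-spec batch + calorimetry series + microarray batch, 28 h, 131.
That's the maximum — no swap from here does better than 131.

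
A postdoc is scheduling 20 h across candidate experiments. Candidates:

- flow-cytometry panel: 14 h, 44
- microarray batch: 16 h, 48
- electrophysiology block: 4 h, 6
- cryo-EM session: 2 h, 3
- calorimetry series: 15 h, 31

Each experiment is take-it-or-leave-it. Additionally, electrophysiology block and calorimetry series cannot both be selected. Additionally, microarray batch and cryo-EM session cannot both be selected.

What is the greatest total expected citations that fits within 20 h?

54

A density-first pass picks flow-cytometry panel + electrophysiology block + cryo-EM session — 53 at 20 h.
The 16 h tied up in flow-cytometry panel and cryo-EM session is better spent on microarray batch — total rises to 54 (20 h).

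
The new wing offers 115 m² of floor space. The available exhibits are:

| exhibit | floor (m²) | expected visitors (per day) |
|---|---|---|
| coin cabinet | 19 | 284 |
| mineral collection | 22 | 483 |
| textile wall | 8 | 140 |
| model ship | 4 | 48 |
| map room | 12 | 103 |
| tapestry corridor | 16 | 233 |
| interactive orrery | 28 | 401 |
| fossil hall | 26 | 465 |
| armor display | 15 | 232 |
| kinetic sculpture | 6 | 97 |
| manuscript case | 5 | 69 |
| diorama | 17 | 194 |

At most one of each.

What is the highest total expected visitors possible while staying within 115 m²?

Ranking by ratio (expected visitors/m²): mineral collection 21.95, fossil hall 17.88, textile wall 17.50, kinetic sculpture 16.17.
Greedy by ratio would take coin cabinet + mineral collection + textile wall + tapestry corridor + fossil hall + armor display + kinetic sculpture: 112 m² used, total 1934.
Dropping coin cabinet and kinetic sculpture frees 25 m²; slotting in interactive orrery (28 m²) lifts the total to 1954 at 115 m².
Coin cabinet + mineral collection + textile wall + model ship + tapestry corridor + fossil hall + armor display + manuscript case matches that 1954 at 115 m²; no feasible combination exceeds it.

1954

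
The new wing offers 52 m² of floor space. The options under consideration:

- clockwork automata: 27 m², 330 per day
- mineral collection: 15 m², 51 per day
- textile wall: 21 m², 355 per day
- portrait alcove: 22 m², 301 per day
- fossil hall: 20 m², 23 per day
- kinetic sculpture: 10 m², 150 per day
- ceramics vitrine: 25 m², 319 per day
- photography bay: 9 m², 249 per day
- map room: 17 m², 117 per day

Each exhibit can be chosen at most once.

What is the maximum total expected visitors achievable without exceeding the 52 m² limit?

905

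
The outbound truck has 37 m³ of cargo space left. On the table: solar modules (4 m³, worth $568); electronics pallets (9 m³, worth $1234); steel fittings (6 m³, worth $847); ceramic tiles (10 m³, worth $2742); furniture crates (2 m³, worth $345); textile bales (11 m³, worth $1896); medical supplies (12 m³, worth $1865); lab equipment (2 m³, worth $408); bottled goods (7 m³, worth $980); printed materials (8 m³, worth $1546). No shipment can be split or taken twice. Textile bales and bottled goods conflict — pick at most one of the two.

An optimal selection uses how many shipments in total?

6

Best achievable revenue is 7505.
One optimal bundle: solar modules + ceramic tiles + furniture crates + textile bales + lab equipment + printed materials (37 m³).
All optima have 6 shipments.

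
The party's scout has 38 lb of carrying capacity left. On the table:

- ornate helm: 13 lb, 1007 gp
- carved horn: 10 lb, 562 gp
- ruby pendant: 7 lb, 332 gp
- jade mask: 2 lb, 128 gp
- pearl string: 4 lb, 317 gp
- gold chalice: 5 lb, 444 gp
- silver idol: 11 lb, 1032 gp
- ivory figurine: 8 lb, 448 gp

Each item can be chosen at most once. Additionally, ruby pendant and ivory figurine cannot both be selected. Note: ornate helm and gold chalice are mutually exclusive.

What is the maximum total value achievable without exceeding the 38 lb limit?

Best packing: ornate helm + jade mask + pearl string + silver idol + ivory figurine — 38 lb, 2932 total.

2932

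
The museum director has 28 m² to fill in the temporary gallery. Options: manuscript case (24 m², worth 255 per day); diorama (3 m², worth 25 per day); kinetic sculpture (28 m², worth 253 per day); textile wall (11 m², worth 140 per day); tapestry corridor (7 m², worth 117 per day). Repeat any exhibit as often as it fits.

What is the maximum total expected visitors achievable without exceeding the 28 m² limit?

468

Taking 4×tapestry corridor: 28 m² used, 468 in expected visitors.
Every other selection either busts 28 m² or fails to beat 468.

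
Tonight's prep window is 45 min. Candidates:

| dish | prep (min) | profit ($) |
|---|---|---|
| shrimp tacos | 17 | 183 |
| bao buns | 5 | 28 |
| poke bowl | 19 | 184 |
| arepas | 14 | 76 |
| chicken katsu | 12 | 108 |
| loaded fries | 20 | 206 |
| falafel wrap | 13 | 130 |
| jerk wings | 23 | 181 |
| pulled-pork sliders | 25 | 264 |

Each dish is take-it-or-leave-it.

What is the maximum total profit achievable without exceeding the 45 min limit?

470

A density-first pass picks shrimp tacos + pulled-pork sliders — 447 at 42 min.
Dropping shrimp tacos frees 17 min; slotting in loaded fries (20 min) lifts the total to 470 at 45 min.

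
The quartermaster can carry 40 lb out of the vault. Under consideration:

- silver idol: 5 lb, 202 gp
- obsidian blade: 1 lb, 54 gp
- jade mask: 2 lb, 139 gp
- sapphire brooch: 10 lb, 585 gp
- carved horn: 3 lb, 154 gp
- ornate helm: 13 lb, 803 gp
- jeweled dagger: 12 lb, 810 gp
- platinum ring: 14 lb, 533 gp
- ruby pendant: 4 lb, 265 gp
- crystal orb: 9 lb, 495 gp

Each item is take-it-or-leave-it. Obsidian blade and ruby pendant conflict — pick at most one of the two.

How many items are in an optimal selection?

5

Best achievable value is 2512.
One optimal bundle: jade mask + ornate helm + jeweled dagger + ruby pendant + crystal orb (40 lb).
Any selection reaching 2512 contains exactly 5 items.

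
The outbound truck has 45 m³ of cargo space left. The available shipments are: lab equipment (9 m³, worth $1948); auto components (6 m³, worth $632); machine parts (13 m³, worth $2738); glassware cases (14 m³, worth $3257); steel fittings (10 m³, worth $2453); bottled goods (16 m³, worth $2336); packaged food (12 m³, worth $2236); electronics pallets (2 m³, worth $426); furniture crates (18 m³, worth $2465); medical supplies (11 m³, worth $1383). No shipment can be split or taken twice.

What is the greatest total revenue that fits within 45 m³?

A density-first pass picks lab equipment + auto components + glassware cases + steel fittings + electronics pallets — 8716 at 41 m³.
The 8 m³ tied up in auto components and electronics pallets is better spent on packaged food — total rises to 9894 (45 m³).

9894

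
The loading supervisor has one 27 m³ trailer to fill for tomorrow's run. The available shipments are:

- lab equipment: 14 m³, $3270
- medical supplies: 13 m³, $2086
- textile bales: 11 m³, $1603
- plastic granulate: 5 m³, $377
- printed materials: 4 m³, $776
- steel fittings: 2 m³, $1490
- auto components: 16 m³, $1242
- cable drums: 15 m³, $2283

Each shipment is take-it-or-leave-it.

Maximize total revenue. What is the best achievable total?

A density-first pass picks lab equipment + plastic granulate + printed materials + steel fittings — 5913 at 25 m³.
Dropping plastic granulate and printed materials frees 9 m³; slotting in textile bales (11 m³) lifts the total to 6363 at 27 m³.

6363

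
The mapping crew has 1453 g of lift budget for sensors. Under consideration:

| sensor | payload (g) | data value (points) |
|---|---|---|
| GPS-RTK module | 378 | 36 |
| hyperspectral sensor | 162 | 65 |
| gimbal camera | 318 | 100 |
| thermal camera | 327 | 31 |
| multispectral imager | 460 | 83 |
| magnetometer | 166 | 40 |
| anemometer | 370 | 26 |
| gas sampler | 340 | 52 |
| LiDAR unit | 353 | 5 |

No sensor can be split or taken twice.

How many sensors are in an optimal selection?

5

The maximum data value within 1453 g is 340.
One optimal bundle: hyperspectral sensor + gimbal camera + multispectral imager + magnetometer + gas sampler (1446 g).
Any selection reaching 340 contains exactly 5 sensors.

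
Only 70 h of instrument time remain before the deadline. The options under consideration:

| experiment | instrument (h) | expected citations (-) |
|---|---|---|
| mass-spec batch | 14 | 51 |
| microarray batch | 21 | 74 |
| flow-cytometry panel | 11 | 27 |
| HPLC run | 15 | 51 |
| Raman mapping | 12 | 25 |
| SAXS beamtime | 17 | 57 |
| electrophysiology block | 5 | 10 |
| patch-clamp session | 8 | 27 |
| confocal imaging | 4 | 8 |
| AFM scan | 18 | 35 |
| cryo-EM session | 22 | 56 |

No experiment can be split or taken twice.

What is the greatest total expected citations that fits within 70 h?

Density check — mass-spec batch 3.64, microarray batch 3.52, HPLC run 3.40 are the best per h.
Taking the top-ratio experiments first gives mass-spec batch + microarray batch + flow-cytometry panel + HPLC run + patch-clamp session for 230 (69 h).
Replace flow-cytometry panel and patch-clamp session with SAXS beamtime: the trade gains 3 net, giving 233 at 67 h.

233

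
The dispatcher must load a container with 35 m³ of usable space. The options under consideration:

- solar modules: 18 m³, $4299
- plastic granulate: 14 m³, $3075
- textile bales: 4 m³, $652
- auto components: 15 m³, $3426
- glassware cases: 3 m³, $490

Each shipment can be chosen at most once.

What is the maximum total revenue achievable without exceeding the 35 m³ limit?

7864

Density check — solar modules 238.83, auto components 228.40, plastic granulate 219.64, glassware cases 163.33 are the best per m³.
Filling by ratio: solar modules + auto components for 7725, with 2 m³ left unused.
The 15 m³ tied up in auto components is better spent on plastic granulate + glassware cases — total rises to 7864 (35 m³).
No other feasible combination exceeds 7864.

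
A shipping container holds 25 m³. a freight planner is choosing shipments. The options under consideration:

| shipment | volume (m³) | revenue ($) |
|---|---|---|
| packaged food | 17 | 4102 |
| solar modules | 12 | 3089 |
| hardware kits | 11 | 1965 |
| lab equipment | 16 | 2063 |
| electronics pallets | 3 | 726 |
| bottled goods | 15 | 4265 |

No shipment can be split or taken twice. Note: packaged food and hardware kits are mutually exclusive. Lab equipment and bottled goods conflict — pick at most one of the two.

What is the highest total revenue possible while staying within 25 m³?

5054

Ranking by ratio (revenue/m³): bottled goods 284.33, solar modules 257.42, electronics pallets 242.00.
The ratio heuristic lands on electronics pallets + bottled goods (4991) but leaves 7 m³ idle.
The 18 m³ tied up in electronics pallets and bottled goods is better spent on solar modules + hardware kits — total rises to 5054 (23 m³).
Runner-up electronics pallets + bottled goods tops out at 4991.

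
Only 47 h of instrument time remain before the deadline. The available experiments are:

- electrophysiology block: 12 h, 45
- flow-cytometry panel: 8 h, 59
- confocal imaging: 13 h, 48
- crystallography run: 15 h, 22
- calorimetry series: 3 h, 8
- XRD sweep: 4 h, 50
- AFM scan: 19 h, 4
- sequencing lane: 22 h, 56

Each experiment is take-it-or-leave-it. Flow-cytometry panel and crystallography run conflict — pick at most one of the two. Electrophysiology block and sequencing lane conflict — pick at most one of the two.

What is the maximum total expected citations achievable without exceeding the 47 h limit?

The ratio heuristic lands on electrophysiology block + flow-cytometry panel + confocal imaging + calorimetry series + XRD sweep (210) but leaves 7 h idle.
Replace electrophysiology block and calorimetry series with sequencing lane: the trade gains 3 net, giving 213 at 47 h.

213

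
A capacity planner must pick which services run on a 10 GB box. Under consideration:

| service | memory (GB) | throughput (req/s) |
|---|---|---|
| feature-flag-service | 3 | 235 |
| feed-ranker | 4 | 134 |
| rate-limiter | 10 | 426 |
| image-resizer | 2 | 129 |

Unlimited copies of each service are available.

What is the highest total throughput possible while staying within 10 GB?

Greedy by ratio would take 3×feature-flag-service: 9 GB used, total 705.
Replace feature-flag-service with 2×image-resizer: the trade gains 23 net, giving 728 at 10 GB.
That's the maximum — no swap from here does better than 728.

728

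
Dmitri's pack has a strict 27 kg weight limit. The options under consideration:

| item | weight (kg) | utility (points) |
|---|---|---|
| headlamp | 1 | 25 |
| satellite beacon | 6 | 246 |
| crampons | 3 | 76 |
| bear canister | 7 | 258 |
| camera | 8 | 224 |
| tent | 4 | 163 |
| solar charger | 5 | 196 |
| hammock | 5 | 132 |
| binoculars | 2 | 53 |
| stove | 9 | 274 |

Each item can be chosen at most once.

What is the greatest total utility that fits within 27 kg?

995

Ranking by ratio (utility/kg): satellite beacon 41.00, tent 40.75, solar charger 39.20, bear canister 36.86.
A density-first pass picks satellite beacon + crampons + bear canister + tent + solar charger + binoculars — 992 at 27 kg.
Replace crampons and binoculars with hammock: the trade gains 3 net, giving 995 at 27 kg.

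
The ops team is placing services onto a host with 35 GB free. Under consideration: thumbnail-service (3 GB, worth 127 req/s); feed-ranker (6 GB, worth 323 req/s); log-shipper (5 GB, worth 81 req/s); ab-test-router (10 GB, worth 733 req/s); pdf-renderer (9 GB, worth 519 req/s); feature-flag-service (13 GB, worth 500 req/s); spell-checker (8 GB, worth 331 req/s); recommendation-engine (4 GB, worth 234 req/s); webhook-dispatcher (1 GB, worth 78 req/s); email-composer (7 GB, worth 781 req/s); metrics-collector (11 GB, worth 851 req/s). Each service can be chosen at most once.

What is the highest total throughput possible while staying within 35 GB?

Ranking by ratio (throughput/GB): email-composer 111.57, webhook-dispatcher 78.00, metrics-collector 77.36, ab-test-router 73.30.
The ratio heuristic lands on ab-test-router + recommendation-engine + webhook-dispatcher + email-composer + metrics-collector (2677) but leaves 2 GB idle.
Replace recommendation-engine with feed-ranker: the trade gains 89 net, giving 2766 at 35 GB.
Every other selection either busts 35 GB or fails to beat 2766.

2766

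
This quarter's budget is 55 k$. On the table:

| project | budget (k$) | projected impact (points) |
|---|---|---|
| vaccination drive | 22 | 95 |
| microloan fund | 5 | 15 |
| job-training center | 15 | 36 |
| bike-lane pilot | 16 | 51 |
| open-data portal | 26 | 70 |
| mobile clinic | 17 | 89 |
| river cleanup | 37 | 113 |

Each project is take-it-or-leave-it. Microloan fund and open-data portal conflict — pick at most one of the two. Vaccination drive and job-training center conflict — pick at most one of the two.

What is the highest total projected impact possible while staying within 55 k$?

235

Ranking by ratio (projected impact/k$): mobile clinic 5.24, vaccination drive 4.32, bike-lane pilot 3.19, river cleanup 3.05.
The ratio ordering already packs tightly: vaccination drive + bike-lane pilot + mobile clinic, 55 k$, 235.
Runner-up mobile clinic + river cleanup tops out at 202.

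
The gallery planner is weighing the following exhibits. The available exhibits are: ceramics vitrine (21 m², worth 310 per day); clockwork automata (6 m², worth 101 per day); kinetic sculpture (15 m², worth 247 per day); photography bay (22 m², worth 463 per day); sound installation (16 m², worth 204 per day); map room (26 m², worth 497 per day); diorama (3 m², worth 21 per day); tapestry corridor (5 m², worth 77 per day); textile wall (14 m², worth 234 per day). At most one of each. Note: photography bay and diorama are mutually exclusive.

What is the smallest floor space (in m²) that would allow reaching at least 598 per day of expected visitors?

Need the lightest bundle worth ≥ 598.
Taking clockwork automata + map room gives 598 (≥ 598) for 32 m².
Any bundle with less than 32 m² falls short of 598.

32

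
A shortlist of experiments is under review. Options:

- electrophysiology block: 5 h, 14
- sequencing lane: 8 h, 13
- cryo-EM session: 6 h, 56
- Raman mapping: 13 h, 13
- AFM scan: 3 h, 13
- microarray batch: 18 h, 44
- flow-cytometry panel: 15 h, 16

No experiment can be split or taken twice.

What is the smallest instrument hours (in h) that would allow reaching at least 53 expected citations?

6

Look for the lowest-instrument combination reaching 53.
cryo-EM session: 56 expected citations at 6 h.
Any bundle with less than 6 h falls short of 53.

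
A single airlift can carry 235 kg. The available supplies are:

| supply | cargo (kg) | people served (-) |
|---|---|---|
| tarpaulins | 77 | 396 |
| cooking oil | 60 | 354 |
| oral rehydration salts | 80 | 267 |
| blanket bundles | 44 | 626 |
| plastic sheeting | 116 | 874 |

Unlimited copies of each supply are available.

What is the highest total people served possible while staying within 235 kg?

5×blanket bundles uses 220 of the 235 kg and totals 3130.
No other feasible combination exceeds 3130.

3130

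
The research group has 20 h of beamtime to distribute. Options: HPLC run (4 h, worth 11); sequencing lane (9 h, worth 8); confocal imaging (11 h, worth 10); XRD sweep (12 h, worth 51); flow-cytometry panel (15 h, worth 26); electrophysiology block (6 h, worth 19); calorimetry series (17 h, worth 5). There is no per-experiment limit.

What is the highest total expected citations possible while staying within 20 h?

73

By expected citations per h: XRD sweep 4.25, electrophysiology block 3.17, HPLC run 2.75 lead.
A density-first pass picks XRD sweep + electrophysiology block — 70 at 18 h.
The 6 h tied up in electrophysiology block is better spent on 2×HPLC run — total rises to 73 (20 h).
That's the maximum — no swap from here does better than 73.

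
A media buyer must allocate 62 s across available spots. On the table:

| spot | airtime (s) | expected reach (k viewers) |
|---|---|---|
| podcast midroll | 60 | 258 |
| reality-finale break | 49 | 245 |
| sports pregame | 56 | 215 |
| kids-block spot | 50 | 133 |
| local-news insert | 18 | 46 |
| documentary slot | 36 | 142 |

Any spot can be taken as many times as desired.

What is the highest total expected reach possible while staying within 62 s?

Ranking by ratio (expected reach/s): reality-finale break 5.00, podcast midroll 4.30, documentary slot 3.94.
Filling by ratio: reality-finale break for 245, with 13 s left unused.
The 49 s tied up in reality-finale break is better spent on podcast midroll — total rises to 258 (60 s).
Nothing else within 62 s beats 258.

258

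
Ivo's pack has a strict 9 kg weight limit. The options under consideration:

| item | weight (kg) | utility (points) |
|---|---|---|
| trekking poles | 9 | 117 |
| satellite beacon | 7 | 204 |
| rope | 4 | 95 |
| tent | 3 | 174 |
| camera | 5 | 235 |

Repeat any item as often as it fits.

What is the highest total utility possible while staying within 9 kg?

522

Best packing: 3×tent — 9 kg, 522 total.
Every other selection either busts 9 kg or fails to beat 522.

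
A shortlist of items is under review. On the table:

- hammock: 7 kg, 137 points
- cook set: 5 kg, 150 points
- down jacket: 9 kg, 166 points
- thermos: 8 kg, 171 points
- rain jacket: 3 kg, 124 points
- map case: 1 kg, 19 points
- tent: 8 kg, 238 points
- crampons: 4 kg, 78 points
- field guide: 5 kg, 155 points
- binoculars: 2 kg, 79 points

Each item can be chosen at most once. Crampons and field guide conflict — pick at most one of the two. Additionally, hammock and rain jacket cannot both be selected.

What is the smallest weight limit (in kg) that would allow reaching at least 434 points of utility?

13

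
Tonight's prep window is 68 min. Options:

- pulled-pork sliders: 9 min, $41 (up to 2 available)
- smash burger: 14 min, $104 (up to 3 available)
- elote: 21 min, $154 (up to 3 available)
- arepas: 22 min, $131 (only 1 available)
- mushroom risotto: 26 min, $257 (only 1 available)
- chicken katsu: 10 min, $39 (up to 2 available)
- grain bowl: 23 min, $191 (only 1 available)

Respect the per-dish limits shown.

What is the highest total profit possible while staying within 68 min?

569

Greedy by ratio would take smash burger + mushroom risotto + grain bowl: 63 min used, total 552.
The 23 min tied up in grain bowl is better spent on 2×smash burger — total rises to 569 (68 min).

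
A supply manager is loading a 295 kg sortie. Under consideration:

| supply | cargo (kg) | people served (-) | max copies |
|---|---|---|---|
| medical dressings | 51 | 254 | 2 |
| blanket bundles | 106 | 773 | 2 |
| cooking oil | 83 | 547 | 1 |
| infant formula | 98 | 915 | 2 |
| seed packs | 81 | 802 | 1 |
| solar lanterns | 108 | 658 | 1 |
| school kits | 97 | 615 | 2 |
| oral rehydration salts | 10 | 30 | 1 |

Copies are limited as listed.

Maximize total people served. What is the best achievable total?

Taking 2×infant formula + seed packs + oral rehydration salts: 287 kg used, 2662 in people served.
That's the maximum — no swap from here does better than 2662.

2662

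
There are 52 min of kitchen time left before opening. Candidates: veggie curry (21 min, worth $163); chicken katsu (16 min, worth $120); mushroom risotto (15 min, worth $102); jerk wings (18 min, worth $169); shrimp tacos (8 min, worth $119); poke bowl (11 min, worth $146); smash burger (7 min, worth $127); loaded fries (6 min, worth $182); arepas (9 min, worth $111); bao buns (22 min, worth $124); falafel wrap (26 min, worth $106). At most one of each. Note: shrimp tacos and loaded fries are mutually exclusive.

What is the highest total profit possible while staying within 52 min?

Jerk wings + poke bowl + smash burger + loaded fries + arepas uses 51 of the 52 min and totals 735.
The closest alternative, chicken katsu + poke bowl + smash burger + loaded fries + arepas, reaches only 686.

735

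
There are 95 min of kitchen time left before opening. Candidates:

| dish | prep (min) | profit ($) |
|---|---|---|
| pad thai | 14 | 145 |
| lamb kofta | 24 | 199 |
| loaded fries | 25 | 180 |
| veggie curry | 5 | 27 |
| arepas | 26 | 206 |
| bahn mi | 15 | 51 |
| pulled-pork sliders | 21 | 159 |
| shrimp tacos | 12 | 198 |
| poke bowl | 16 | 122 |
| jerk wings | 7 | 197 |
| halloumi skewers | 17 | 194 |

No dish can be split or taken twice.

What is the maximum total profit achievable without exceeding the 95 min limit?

1092

Density check — jerk wings 28.14, shrimp tacos 16.50, halloumi skewers 11.41, pad thai 10.36 are the best per min.
Taking the top-ratio dishes first gives pad thai + lamb kofta + veggie curry + shrimp tacos + poke bowl + jerk wings + halloumi skewers for 1082 (95 min).
Replace veggie curry and poke bowl with pulled-pork sliders: the trade gains 10 net, giving 1092 at 95 min.
The closest alternative, pad thai + lamb kofta + veggie curry + shrimp tacos + poke bowl + jerk wings + halloumi skewers, reaches only 1082.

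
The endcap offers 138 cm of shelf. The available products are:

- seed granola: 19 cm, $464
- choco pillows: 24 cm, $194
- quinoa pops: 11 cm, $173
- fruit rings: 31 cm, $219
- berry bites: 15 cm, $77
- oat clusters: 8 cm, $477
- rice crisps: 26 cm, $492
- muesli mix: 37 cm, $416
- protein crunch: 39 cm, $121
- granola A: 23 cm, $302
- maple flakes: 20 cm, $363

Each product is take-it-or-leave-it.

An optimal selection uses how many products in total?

Best achievable weekly sales is 2514.
One optimal bundle: seed granola + oat clusters + rice crisps + muesli mix + granola A + maple flakes (133 cm).
Any selection reaching 2514 contains exactly 6 products.

6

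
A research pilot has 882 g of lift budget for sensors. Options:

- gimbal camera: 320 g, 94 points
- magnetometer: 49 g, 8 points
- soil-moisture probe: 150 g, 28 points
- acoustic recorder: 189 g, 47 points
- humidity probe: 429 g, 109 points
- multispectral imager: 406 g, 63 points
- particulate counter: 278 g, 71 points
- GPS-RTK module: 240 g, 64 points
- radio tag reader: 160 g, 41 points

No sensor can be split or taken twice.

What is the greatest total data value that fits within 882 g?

By data value per g: gimbal camera 0.29, GPS-RTK module 0.27, radio tag reader 0.26, particulate counter 0.26 lead.
Filling by ratio: gimbal camera + soil-moisture probe + GPS-RTK module + radio tag reader for 227, with 12 g left unused.
The 310 g tied up in soil-moisture probe and radio tag reader is better spent on particulate counter — total rises to 229 (838 g).
Next best is gimbal camera + soil-moisture probe + GPS-RTK module + radio tag reader at 227 (870 g) — short by 2.

229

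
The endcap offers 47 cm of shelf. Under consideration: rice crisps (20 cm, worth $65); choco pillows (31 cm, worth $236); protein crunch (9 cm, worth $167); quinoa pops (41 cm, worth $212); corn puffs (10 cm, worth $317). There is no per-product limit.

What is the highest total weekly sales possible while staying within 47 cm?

1268

Density check — corn puffs 31.70, protein crunch 18.56, choco pillows 7.61 are the best per cm.
Taking 4×corn puffs: 40 cm used, 1268 in weekly sales.
That's the maximum — no swap from here does better than 1268.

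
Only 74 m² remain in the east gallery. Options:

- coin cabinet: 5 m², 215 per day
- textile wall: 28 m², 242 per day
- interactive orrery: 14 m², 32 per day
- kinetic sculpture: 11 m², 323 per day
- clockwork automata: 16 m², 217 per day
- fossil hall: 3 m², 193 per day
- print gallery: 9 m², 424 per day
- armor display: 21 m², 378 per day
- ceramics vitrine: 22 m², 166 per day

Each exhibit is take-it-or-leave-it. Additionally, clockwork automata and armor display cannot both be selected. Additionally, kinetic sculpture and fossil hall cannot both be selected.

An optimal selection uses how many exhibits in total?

The maximum expected visitors within 74 m² is 1582.
coin cabinet + textile wall + kinetic sculpture + print gallery + armor display hits 1582 at 74 m².
Every optimal selection uses 5 exhibits.

5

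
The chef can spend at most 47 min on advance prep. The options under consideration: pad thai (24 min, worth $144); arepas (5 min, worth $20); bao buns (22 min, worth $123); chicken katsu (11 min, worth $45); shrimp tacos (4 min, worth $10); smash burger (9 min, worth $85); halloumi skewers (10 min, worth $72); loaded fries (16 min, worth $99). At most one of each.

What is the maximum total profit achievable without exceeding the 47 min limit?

311

Ranking by ratio (profit/min): smash burger 9.44, halloumi skewers 7.20, loaded fries 6.19.
The ratio heuristic lands on chicken katsu + smash burger + halloumi skewers + loaded fries (301) but leaves 1 min idle.
Replace chicken katsu and loaded fries with pad thai + shrimp tacos: the trade gains 10 net, giving 311 at 47 min.
An exhaustive check of the 256 subsets confirms 311.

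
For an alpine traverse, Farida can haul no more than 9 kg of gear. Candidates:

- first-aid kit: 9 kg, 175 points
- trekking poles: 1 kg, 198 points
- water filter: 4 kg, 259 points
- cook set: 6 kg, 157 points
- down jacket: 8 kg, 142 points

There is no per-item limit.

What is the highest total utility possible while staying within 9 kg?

Taking 9×trekking poles: 9 kg used, 1782 in utility.
That's the maximum — no swap from here does better than 1782.

1782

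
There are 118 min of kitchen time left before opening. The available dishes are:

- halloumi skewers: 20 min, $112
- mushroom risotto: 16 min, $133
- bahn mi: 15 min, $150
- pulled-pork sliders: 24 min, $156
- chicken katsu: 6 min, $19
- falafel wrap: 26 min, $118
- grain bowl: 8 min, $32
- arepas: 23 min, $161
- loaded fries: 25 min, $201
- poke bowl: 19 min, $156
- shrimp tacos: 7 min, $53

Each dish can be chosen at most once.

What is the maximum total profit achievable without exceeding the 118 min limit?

Greedy by ratio would take mushroom risotto + bahn mi + grain bowl + arepas + loaded fries + poke bowl + shrimp tacos: 113 min used, total 886.
Dropping grain bowl and shrimp tacos frees 15 min; slotting in halloumi skewers (20 min) lifts the total to 913 at 118 min.
An exhaustive check of the 2048 subsets confirms 913.

913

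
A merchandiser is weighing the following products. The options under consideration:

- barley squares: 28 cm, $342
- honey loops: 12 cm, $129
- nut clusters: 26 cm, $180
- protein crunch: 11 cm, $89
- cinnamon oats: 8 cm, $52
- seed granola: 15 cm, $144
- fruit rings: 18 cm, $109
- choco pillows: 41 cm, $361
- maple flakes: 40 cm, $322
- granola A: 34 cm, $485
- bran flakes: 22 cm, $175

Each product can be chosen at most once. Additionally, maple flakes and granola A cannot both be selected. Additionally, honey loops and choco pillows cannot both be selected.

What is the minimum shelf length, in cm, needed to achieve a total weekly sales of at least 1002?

82

Minimise cm subject to total weekly sales ≥ 1002.
barley squares + honey loops + cinnamon oats + granola A: 1008 weekly sales at 82 cm.
No combination under 82 cm hits 1002.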